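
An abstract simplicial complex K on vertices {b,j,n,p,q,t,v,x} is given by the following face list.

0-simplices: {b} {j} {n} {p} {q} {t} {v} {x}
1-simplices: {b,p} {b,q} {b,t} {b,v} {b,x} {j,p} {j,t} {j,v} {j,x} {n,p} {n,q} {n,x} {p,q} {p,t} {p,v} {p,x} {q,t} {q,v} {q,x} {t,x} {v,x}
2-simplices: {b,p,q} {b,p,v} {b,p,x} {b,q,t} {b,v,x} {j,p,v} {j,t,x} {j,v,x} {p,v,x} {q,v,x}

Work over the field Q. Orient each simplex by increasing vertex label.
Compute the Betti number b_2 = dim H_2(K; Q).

n_0=8 n_1=21 n_2=10  [Q]
∂1: piv[bp,bq,bt,bv,bx,jp,np] rk=7  ker:jt,jv,jx,nq,nx,pq,pt,pv,px,qt,qv,qx,tx,vx
∂2: piv[bpq,bpv,bpx,bqt,bvx,jpv,jtx,jvx,qvx] rk=9  ker:pvx
b_2=(10−9)−0=1

b_2=1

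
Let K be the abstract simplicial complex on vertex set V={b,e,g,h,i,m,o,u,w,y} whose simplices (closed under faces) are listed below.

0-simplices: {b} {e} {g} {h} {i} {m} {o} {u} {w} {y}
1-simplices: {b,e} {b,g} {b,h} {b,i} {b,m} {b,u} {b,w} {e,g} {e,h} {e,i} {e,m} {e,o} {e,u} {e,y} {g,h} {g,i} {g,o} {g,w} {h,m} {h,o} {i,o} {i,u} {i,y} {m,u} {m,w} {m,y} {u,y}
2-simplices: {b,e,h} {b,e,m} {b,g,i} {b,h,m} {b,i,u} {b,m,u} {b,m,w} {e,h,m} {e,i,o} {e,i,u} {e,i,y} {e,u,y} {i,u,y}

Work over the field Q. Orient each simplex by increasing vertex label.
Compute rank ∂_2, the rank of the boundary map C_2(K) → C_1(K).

rank∂_2=11

n_0=10 n_1=27 n_2=13  [Q]
∂1: piv[be,bg,bh,bi,bm,bu,bw,eo,ey] rk=9  ker:eg,eh,ei,em,eu,gh,gi,go,gw,hm,ho,io,iu,iy,mu,mw,my,uy
∂2: piv[beh,bem,bgi,bhm,biu,bmu,bmw,eio,eiu,eiy,euy] rk=11  ker:ehm,iuy
rk∂_2=11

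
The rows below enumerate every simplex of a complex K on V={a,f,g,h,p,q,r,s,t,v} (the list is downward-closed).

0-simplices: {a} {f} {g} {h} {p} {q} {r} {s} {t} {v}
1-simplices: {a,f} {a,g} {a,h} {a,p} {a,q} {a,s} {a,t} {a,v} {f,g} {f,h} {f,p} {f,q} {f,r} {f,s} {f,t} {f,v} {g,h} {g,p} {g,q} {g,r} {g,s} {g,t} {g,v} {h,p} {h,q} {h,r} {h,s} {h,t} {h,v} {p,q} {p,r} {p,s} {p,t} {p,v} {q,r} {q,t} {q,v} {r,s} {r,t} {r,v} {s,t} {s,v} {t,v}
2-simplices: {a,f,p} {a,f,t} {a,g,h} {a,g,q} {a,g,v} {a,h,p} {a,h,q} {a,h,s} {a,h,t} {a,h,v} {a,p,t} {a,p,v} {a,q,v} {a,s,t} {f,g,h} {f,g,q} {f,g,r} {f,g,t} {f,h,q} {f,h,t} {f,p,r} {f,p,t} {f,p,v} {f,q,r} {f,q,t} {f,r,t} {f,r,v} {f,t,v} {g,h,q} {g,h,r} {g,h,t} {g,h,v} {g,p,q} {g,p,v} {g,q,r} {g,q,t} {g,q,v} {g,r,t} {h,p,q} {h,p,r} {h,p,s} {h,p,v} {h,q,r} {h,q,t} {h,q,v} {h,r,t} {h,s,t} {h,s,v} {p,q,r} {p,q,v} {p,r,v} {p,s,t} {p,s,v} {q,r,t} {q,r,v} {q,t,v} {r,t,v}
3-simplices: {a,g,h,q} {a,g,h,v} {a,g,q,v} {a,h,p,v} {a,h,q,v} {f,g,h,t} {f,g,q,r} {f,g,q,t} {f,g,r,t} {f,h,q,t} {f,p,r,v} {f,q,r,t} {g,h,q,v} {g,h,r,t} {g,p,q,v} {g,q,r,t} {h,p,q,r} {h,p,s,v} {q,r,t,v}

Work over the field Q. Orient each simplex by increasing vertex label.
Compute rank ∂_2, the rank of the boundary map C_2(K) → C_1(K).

rank∂_2=31

n_0=10 n_1=43 n_2=57 n_3=19  [Q]
∂1: piv[af,ag,ah,ap,aq,as,at,av,fr] rk=9  ker:fg,fh,fp,fq,fs,ft,fv,gh,gp,gq,gr,gs,gt,gv,hp,hq,hr,hs,ht,hv,pq,pr,ps,pt,pv,qr,qt,qv,rs,rt,rv,st,sv,tv
∂2: piv[afp,aft,agh,agq,agv,ahp,ahq,ahs,aht,ahv,apt,apv,aqv,ast,fgh,fgq,fgr,fgt,fht,fpr,fpv,fqr,fqt,frt,frv,ftv,ghr,gpq,gpv,hps,hsv] rk=31  ker:fhq,fpt,ghq,ght,ghv,gqr,gqt,gqv,grt,hpq,hpr,hpv,hqr,hqt,hqv,hrt,hst,pqr,pqv,prv,pst,psv,qrt,qrv,qtv,rtv
∂3: piv[aghq,aghv,agqv,ahpv,ahqv,fght,fgqr,fgqt,fgrt,fhqt,fprv,fqrt,ghrt,gpqv,hpqr,hpsv,qrtv] rk=17  ker:ghqv,gqrt
rk∂_2=31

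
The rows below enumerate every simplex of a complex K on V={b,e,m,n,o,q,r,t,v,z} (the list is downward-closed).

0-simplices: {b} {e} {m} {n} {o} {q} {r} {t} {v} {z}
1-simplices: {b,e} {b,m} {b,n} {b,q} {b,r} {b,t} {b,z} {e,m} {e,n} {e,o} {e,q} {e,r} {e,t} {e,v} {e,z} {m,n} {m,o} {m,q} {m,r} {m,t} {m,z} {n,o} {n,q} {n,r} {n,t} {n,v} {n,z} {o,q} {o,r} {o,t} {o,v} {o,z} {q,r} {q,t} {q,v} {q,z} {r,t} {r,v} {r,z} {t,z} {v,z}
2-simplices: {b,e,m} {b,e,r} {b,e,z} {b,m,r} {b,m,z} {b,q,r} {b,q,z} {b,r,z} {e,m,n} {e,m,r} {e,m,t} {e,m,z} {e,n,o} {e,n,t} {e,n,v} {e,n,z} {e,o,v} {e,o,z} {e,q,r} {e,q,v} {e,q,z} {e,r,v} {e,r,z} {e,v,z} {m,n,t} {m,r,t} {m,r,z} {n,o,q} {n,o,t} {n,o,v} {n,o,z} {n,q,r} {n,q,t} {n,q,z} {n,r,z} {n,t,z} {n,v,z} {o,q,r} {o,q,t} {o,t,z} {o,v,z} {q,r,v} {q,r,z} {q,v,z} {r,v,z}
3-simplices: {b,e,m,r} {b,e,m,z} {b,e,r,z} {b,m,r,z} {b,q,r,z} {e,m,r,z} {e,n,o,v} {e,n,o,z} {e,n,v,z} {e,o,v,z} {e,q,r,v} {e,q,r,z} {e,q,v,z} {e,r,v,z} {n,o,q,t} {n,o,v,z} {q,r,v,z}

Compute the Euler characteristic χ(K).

χ(K)=-3

n_0=10 n_1=41 n_2=45 n_3=17
χ=+10−41+45−17=-3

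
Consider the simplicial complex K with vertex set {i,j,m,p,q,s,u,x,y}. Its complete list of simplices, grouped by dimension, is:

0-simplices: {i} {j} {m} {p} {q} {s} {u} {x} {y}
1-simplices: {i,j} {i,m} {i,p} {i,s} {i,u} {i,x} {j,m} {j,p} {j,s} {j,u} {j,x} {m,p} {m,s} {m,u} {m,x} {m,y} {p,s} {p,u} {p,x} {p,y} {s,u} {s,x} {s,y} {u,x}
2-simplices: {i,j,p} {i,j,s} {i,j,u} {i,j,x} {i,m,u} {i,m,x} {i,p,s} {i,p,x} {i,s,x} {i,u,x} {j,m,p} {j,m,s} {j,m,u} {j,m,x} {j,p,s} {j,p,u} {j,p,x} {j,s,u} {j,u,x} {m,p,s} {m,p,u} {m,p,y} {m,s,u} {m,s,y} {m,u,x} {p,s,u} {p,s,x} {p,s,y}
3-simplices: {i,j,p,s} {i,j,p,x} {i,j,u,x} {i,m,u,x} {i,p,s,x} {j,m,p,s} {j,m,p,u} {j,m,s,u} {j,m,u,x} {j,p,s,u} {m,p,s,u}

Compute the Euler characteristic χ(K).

n_0=9 n_1=24 n_2=28 n_3=11
χ=+9−24+28−11=2

χ(K)=2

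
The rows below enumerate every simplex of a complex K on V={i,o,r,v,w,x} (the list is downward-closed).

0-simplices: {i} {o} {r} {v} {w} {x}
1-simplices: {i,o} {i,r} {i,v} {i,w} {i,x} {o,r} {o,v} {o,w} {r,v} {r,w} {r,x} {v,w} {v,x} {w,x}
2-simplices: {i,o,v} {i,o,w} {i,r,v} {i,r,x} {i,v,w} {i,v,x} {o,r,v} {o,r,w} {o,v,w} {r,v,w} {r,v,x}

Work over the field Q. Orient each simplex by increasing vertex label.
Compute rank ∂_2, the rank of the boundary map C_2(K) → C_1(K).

n_0=6 n_1=14 n_2=11  [Q]
∂1: piv[io,ir,iv,iw,ix] rk=5  ker:or,ov,ow,rv,rw,rx,vw,vx,wx
∂2: piv[iov,iow,irv,irx,ivw,ivx,orv,orw] rk=8  ker:ovw,rvw,rvx
rk∂_2=8

rank∂_2=8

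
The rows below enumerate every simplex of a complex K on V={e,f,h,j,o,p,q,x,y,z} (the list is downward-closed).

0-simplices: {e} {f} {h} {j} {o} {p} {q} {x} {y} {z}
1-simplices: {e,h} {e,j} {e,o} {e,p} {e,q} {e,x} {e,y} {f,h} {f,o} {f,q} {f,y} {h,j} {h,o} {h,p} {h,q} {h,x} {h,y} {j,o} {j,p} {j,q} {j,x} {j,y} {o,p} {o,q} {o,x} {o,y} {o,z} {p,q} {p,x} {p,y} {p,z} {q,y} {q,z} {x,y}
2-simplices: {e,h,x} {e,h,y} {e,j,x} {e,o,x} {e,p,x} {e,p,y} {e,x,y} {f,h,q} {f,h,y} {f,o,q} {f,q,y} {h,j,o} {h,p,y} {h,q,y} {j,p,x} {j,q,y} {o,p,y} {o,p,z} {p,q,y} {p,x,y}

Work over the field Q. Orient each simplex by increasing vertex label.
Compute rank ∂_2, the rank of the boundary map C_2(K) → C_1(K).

rank∂_2=18

n_0=10 n_1=34 n_2=20  [Q]
∂1: piv[eh,ej,eo,ep,eq,ex,ey,fh,oz] rk=9  ker:fo,fq,fy,hj,ho,hp,hq,hx,hy,jo,jp,jq,jx,jy,op,oq,ox,oy,pq,px,py,pz,qy,qz,xy
∂2: piv[ehx,ehy,ejx,eox,epx,epy,exy,fhq,fhy,foq,fqy,hjo,hpy,jpx,jqy,opy,opz,pqy] rk=18  ker:hqy,pxy
rk∂_2=18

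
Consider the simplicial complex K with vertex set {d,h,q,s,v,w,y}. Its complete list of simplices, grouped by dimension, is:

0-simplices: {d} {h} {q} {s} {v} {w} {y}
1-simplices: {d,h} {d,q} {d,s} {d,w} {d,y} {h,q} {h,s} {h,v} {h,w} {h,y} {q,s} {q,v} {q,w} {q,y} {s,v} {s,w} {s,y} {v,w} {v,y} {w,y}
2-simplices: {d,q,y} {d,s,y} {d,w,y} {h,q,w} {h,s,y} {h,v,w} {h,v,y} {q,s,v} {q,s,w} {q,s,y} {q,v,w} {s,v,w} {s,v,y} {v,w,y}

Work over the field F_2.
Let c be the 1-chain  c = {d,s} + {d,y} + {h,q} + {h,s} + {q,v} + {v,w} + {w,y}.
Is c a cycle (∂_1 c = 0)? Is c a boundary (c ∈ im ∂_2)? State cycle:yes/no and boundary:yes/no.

cycle:yes boundary:yes

n_0=7 n_1=20 n_2=14  [Z2]
∂1: piv[dh,dq,ds,dw,dy,hv] rk=6  ker:hq,hs,hw,hy,qs,qv,qw,qy,sv,sw,sy,vw,vy,wy
∂2: piv[dqy,dsy,dwy,hqw,hsy,hvw,hvy,qsv,qsw,qsy,qvw,svy,vwy] rk=13  ker:svw
∂1c = 0
c vs im∂2: reduces to 0 ⇒ boundary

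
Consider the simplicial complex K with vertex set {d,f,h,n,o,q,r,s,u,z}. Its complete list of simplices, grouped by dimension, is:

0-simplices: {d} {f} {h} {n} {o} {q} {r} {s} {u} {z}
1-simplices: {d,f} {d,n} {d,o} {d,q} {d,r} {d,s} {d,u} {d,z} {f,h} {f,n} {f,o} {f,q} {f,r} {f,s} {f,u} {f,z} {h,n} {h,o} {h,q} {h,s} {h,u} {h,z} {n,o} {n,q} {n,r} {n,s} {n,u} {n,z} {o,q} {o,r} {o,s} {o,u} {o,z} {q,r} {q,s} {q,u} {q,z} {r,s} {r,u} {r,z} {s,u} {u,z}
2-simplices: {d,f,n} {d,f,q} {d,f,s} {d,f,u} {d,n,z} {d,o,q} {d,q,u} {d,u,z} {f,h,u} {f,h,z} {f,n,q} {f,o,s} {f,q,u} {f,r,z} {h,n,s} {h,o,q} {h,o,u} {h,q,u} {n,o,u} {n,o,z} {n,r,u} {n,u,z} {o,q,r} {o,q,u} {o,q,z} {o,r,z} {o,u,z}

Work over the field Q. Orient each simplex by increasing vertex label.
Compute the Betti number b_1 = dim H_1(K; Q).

n_0=10 n_1=42 n_2=27  [Q]
∂1: piv[df,dn,do,dq,dr,ds,du,dz,fh] rk=9  ker:fn,fo,fq,fr,fs,fu,fz,hn,ho,hq,hs,hu,hz,no,nq,nr,ns,nu,nz,oq,or,os,ou,oz,qr,qs,qu,qz,rs,ru,rz,su,uz
∂2: piv[dfn,dfq,dfs,dfu,dnz,doq,dqu,duz,fhu,fhz,fnq,fos,frz,hns,hoq,hou,hqu,nou,noz,nru,nuz,oqr,oqz,orz] rk=24  ker:fqu,oqu,ouz
b_1=(42−9)−24=9

b_1=9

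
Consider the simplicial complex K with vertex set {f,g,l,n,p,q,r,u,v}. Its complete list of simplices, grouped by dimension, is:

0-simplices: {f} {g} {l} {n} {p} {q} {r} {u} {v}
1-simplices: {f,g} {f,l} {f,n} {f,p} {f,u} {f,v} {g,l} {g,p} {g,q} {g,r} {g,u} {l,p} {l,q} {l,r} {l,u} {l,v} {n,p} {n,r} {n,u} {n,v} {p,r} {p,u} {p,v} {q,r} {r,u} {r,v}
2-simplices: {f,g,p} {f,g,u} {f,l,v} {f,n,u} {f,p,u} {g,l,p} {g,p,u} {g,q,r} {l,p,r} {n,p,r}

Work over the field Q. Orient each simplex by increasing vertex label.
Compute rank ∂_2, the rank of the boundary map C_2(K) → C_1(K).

n_0=9 n_1=26 n_2=10  [Q]
∂1: piv[fg,fl,fn,fp,fu,fv,gq,gr] rk=8  ker:gl,gp,gu,lp,lq,lr,lu,lv,np,nr,nu,nv,pr,pu,pv,qr,ru,rv
∂2: piv[fgp,fgu,flv,fnu,fpu,glp,gqr,lpr,npr] rk=9  ker:gpu
rk∂_2=9

rank∂_2=9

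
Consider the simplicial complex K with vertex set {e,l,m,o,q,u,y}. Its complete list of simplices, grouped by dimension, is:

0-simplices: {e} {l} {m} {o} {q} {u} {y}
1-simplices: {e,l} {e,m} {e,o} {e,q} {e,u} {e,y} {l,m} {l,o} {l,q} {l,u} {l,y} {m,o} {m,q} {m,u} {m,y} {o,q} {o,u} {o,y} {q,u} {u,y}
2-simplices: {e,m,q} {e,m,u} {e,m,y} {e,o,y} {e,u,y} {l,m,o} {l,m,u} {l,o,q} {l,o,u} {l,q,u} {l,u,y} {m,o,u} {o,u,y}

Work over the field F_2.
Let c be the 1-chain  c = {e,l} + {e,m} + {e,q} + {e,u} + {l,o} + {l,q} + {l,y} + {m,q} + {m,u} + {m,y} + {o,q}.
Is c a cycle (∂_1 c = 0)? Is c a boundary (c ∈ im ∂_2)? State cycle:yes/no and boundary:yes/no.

n_0=7 n_1=20 n_2=13  [Z2]
∂1: piv[el,em,eo,eq,eu,ey] rk=6  ker:lm,lo,lq,lu,ly,mo,mq,mu,my,oq,ou,oy,qu,uy
∂2: piv[emq,emu,emy,eoy,euy,lmo,lmu,loq,lou,lqu,luy,ouy] rk=12  ker:mou
∂1c = 0
c vs im∂2: residual ≠ 0 ⇒ not boundary

cycle:yes boundary:no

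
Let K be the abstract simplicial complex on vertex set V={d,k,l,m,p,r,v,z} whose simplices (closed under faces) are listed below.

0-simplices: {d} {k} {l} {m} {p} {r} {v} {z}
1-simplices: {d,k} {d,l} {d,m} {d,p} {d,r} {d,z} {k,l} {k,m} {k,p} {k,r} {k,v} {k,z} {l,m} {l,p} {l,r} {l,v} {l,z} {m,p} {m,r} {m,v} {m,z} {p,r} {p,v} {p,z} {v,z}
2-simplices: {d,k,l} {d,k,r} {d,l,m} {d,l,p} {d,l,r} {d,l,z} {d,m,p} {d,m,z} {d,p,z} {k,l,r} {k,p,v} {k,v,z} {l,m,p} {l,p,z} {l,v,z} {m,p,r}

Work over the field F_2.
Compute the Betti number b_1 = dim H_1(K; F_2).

b_1=5

n_0=8 n_1=25 n_2=16  [Z2]
∂1: piv[dk,dl,dm,dp,dr,dz,kv] rk=7  ker:kl,km,kp,kr,kz,lm,lp,lr,lv,lz,mp,mr,mv,mz,pr,pv,pz,vz
∂2: piv[dkl,dkr,dlm,dlp,dlr,dlz,dmp,dmz,dpz,kpv,kvz,lvz,mpr] rk=13  ker:klr,lmp,lpz
b_1=(25−7)−13=5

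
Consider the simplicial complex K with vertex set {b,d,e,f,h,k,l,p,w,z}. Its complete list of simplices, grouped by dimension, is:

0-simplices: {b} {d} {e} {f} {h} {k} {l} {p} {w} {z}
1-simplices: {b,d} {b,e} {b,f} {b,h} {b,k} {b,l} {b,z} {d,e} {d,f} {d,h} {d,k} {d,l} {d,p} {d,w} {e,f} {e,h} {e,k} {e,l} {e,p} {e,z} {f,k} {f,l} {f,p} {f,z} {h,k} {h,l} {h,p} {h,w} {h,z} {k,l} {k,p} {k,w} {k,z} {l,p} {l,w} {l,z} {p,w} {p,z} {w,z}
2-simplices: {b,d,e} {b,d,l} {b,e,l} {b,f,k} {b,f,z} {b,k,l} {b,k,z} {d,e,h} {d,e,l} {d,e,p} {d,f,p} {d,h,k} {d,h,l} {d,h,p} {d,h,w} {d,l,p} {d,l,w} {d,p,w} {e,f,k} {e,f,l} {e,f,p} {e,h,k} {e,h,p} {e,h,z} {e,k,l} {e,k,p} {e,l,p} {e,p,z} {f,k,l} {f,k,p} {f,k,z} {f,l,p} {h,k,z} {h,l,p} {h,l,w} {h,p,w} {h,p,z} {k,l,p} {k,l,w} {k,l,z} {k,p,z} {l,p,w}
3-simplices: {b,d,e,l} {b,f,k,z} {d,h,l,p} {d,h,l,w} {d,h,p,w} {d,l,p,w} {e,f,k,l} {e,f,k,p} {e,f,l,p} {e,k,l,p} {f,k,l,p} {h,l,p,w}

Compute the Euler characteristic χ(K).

χ(K)=1

n_0=10 n_1=39 n_2=42 n_3=12
χ=+10−39+42−12=1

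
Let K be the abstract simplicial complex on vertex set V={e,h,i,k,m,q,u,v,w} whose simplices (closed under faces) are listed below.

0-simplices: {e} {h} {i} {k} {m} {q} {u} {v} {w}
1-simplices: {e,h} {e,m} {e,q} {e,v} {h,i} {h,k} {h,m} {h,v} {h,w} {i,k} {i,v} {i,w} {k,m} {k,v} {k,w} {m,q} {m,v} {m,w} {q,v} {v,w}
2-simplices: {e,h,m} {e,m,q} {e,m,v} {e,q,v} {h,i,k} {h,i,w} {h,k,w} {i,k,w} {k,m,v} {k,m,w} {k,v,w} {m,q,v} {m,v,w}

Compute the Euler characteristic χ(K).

χ(K)=2

n_0=9 n_1=20 n_2=13
χ=+9−20+13=2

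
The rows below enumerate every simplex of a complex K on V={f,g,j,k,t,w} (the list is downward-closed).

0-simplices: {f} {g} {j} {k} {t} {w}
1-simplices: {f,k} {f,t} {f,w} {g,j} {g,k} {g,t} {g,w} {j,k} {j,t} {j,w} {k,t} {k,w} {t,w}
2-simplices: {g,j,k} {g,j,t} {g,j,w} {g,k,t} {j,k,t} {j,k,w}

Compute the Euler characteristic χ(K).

χ(K)=-1

n_0=6 n_1=13 n_2=6
χ=+6−13+6=-1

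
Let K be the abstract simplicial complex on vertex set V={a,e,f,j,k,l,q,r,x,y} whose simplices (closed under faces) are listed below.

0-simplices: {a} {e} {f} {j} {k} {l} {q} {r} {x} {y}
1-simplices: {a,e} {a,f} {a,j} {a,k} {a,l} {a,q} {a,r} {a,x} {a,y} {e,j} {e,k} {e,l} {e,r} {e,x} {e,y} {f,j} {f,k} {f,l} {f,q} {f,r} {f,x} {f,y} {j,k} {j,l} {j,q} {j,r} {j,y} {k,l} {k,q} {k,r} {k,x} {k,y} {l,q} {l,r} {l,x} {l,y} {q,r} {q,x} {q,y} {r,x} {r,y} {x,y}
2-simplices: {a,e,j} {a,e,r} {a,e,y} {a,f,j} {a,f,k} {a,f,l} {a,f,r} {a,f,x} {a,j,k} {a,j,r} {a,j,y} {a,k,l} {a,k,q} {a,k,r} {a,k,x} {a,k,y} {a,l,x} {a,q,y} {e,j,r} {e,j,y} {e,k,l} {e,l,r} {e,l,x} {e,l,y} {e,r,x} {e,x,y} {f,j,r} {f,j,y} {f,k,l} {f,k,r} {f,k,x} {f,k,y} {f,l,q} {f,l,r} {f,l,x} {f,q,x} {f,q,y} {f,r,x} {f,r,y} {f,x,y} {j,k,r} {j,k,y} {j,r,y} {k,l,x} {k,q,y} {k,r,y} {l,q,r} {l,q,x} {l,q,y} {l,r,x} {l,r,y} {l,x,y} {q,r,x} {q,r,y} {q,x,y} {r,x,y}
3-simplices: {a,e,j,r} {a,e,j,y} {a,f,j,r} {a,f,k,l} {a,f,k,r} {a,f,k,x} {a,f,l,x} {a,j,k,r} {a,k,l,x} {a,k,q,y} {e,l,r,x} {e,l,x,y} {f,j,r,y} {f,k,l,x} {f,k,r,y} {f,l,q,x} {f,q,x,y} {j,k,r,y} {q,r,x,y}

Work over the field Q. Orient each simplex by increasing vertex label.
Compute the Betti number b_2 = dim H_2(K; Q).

b_2=7

n_0=10 n_1=42 n_2=56 n_3=19  [Q]
∂1: piv[ae,af,aj,ak,al,aq,ar,ax,ay] rk=9  ker:ej,ek,el,er,ex,ey,fj,fk,fl,fq,fr,fx,fy,jk,jl,jq,jr,jy,kl,kq,kr,kx,ky,lq,lr,lx,ly,qr,qx,qy,rx,ry,xy
∂2: piv[aej,aer,aey,afj,afk,afl,afr,afx,ajk,ajr,ajy,akl,akq,akr,akx,aky,alx,aqy,ekl,elr,elx,ely,erx,exy,fjy,flq,flr,fqx,fqy,fry,lqr] rk=31  ker:ejr,ejy,fjr,fkl,fkr,fkx,fky,flx,frx,fxy,jkr,jky,jry,klx,kqy,kry,lqx,lqy,lrx,lry,lxy,qrx,qry,qxy,rxy
∂3: piv[aejr,aejy,afjr,afkl,afkr,afkx,aflx,ajkr,aklx,akqy,elrx,elxy,fjry,fkry,flqx,fqxy,jkry,qrxy] rk=18  ker:fklx
b_2=(56−31)−18=7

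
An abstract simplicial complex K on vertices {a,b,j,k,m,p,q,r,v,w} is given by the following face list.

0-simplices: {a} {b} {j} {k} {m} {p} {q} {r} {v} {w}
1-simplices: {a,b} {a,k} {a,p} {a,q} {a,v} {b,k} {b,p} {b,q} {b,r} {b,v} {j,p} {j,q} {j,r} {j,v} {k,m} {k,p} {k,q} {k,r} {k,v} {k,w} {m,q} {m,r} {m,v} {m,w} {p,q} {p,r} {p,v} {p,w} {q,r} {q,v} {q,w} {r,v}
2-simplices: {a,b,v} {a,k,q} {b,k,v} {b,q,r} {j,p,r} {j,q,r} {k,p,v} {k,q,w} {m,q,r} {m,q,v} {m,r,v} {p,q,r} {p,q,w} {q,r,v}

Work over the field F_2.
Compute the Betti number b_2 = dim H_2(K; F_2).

b_2=1

n_0=10 n_1=32 n_2=14  [Z2]
∂1: piv[ab,ak,ap,aq,av,br,jp,km,kw] rk=9  ker:bk,bp,bq,bv,jq,jr,jv,kp,kq,kr,kv,mq,mr,mv,mw,pq,pr,pv,pw,qr,qv,qw,rv
∂2: piv[abv,akq,bkv,bqr,jpr,jqr,kpv,kqw,mqr,mqv,mrv,pqr,pqw] rk=13  ker:qrv
b_2=(14−13)−0=1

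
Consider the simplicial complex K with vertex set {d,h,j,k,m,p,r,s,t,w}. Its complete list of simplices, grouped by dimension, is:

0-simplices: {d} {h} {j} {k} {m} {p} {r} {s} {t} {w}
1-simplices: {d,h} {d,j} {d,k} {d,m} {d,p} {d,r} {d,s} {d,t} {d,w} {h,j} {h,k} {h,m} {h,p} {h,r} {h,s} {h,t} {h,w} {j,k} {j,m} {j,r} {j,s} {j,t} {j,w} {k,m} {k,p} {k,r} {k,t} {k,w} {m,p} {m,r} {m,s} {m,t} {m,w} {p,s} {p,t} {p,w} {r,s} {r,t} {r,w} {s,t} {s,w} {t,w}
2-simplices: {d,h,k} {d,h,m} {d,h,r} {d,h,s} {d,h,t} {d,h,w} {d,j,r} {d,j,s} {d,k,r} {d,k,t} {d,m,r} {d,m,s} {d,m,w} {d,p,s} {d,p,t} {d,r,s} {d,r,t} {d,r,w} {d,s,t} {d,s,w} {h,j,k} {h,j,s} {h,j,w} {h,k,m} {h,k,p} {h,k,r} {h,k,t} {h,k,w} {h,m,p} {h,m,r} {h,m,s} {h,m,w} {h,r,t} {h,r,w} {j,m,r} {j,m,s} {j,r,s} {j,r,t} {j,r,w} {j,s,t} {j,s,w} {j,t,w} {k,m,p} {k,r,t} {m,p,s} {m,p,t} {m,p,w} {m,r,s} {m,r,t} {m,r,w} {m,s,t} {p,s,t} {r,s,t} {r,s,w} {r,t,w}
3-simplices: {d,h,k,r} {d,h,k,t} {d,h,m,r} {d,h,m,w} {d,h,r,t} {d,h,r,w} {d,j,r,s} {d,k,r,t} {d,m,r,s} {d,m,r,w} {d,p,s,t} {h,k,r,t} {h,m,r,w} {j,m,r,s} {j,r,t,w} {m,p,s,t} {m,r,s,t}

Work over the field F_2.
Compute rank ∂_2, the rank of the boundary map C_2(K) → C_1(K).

rank∂_2=33

n_0=10 n_1=42 n_2=55 n_3=17  [Z2]
∂1: piv[dh,dj,dk,dm,dp,dr,ds,dt,dw] rk=9  ker:hj,hk,hm,hp,hr,hs,ht,hw,jk,jm,jr,js,jt,jw,km,kp,kr,kt,kw,mp,mr,ms,mt,mw,ps,pt,pw,rs,rt,rw,st,sw,tw
∂2: piv[dhk,dhm,dhr,dhs,dht,dhw,djr,djs,dkr,dkt,dmr,dms,dmw,dps,dpt,drs,drt,drw,dst,dsw,hjk,hjs,hjw,hkm,hkp,hkw,hmp,jmr,jrt,jtw,mps,mpt,mpw] rk=33  ker:hkr,hkt,hmr,hms,hmw,hrt,hrw,jms,jrs,jrw,jst,jsw,kmp,krt,mrs,mrt,mrw,mst,pst,rst,rsw,rtw
∂3: piv[dhkr,dhkt,dhmr,dhmw,dhrt,dhrw,djrs,dkrt,dmrs,dmrw,dpst,jmrs,jrtw,mpst,mrst] rk=15  ker:hkrt,hmrw
rk∂_2=33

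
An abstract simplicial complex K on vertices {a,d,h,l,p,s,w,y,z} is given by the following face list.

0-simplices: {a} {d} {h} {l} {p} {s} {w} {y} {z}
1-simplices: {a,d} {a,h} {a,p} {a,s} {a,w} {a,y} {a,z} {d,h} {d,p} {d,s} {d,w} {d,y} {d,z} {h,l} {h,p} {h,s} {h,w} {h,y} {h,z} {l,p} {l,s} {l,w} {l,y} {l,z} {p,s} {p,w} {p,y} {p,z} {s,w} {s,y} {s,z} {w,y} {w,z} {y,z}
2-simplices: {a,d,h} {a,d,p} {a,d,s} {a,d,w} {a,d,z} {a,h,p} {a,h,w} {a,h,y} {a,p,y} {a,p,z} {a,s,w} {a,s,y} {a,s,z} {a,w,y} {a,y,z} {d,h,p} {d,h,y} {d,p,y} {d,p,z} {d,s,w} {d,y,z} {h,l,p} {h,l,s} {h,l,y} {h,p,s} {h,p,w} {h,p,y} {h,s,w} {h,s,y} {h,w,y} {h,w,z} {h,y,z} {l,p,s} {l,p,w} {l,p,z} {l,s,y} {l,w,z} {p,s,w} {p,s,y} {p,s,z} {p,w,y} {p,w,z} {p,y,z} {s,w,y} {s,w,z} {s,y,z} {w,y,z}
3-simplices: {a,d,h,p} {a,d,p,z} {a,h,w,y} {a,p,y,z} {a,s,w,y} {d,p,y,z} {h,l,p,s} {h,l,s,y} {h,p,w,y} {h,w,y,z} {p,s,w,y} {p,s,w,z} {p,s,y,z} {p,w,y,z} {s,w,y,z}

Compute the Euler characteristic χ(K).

χ(K)=7

n_0=9 n_1=34 n_2=47 n_3=15
χ=+9−34+47−15=7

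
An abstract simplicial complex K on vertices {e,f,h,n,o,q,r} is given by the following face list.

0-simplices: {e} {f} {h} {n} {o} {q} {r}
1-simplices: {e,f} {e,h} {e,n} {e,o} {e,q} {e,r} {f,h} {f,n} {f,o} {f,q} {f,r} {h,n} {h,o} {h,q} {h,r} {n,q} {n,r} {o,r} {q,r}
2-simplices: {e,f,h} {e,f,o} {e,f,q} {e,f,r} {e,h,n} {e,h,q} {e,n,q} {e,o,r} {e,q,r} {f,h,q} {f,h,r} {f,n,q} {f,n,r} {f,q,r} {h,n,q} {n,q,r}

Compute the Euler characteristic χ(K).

n_0=7 n_1=19 n_2=16
χ=+7−19+16=4

χ(K)=4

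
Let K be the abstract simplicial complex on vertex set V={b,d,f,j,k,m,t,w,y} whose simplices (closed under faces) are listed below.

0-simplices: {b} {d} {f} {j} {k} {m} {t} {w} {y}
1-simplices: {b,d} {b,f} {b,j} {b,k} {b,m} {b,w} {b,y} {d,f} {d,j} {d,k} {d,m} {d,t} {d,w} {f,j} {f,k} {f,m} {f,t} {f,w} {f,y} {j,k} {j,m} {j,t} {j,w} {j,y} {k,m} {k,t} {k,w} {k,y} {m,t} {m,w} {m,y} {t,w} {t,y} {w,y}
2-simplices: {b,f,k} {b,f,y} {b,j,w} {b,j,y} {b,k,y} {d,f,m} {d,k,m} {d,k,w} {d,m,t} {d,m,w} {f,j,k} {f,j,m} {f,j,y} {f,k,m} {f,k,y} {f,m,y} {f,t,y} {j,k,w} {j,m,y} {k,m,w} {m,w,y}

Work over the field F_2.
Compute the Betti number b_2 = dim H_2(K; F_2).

n_0=9 n_1=34 n_2=21  [Z2]
∂1: piv[bd,bf,bj,bk,bm,bw,by,dt] rk=8  ker:df,dj,dk,dm,dw,fj,fk,fm,ft,fw,fy,jk,jm,jt,jw,jy,km,kt,kw,ky,mt,mw,my,tw,ty,wy
∂2: piv[bfk,bfy,bjw,bjy,bky,dfm,dkm,dkw,dmt,dmw,fjk,fjm,fjy,fkm,fmy,fty,jkw,mwy] rk=18  ker:fky,jmy,kmw
b_2=(21−18)−0=3

b_2=3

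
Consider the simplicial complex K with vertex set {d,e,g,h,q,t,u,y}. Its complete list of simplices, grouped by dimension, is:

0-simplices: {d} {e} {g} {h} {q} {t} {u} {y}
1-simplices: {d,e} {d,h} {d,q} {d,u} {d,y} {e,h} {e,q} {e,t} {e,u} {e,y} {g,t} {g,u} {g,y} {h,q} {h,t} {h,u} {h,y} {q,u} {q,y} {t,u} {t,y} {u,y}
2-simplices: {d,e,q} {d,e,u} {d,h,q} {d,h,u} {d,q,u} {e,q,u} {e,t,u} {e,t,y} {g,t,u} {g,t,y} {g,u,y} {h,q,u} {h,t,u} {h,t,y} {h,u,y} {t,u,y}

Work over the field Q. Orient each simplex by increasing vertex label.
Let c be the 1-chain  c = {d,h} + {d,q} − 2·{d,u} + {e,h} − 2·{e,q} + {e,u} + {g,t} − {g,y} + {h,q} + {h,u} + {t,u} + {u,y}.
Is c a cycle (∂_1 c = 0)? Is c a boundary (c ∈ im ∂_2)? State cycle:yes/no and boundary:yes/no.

n_0=8 n_1=22 n_2=16  [Q]
∂1: piv[de,dh,dq,du,dy,et,gt] rk=7  ker:eh,eq,eu,ey,gu,gy,hq,ht,hu,hy,qu,qy,tu,ty,uy
∂2: piv[deq,deu,dhq,dhu,dqu,etu,ety,gtu,gty,guy,htu,hty] rk=12  ker:equ,hqu,huy,tuy
∂1c = 0
c vs im∂2: residual ≠ 0 ⇒ not boundary

cycle:yes boundary:no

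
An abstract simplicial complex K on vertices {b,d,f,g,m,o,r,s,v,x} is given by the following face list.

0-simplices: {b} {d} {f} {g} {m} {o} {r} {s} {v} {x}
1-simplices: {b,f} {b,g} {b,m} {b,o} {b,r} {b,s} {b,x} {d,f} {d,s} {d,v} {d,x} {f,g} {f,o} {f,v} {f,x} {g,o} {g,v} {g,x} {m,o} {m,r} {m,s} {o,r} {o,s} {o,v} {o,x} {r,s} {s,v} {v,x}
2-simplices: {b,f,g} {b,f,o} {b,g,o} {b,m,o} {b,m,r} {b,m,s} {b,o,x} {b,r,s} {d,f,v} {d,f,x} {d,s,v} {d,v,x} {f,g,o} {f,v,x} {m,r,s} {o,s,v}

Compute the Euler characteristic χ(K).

χ(K)=-2

n_0=10 n_1=28 n_2=16
χ=+10−28+16=-2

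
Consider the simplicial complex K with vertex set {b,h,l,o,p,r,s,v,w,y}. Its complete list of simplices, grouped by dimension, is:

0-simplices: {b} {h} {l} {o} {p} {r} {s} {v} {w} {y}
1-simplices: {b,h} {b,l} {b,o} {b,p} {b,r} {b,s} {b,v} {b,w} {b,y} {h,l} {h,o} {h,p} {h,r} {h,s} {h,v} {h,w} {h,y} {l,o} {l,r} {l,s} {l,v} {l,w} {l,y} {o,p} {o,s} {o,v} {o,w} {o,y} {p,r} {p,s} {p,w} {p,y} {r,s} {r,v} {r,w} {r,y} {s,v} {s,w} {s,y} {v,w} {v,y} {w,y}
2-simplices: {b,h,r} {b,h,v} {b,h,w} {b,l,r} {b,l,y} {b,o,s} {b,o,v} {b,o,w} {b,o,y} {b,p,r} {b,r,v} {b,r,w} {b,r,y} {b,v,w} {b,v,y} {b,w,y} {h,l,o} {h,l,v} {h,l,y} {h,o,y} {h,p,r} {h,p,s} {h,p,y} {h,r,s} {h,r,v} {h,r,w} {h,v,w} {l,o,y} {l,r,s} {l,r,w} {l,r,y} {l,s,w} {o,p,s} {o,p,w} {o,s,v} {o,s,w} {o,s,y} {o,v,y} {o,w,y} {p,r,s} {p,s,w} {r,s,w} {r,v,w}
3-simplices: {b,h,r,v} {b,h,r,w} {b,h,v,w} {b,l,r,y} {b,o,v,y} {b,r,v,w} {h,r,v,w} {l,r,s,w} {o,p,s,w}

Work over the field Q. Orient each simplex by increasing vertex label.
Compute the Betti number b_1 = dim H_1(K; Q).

n_0=10 n_1=42 n_2=43 n_3=9  [Q]
∂1: piv[bh,bl,bo,bp,br,bs,bv,bw,by] rk=9  ker:hl,ho,hp,hr,hs,hv,hw,hy,lo,lr,ls,lv,lw,ly,op,os,ov,ow,oy,pr,ps,pw,py,rs,rv,rw,ry,sv,sw,sy,vw,vy,wy
∂2: piv[bhr,bhv,bhw,blr,bly,bos,bov,bow,boy,bpr,brv,brw,bry,bvw,bvy,bwy,hlo,hlv,hly,hoy,hpr,hps,hpy,hrs,lrs,lrw,lsw,ops,opw,osv,osw,osy] rk=32  ker:hrv,hrw,hvw,loy,lry,ovy,owy,prs,psw,rsw,rvw
∂3: piv[bhrv,bhrw,bhvw,blry,bovy,brvw,lrsw,opsw] rk=8  ker:hrvw
b_1=(42−9)−32=1

b_1=1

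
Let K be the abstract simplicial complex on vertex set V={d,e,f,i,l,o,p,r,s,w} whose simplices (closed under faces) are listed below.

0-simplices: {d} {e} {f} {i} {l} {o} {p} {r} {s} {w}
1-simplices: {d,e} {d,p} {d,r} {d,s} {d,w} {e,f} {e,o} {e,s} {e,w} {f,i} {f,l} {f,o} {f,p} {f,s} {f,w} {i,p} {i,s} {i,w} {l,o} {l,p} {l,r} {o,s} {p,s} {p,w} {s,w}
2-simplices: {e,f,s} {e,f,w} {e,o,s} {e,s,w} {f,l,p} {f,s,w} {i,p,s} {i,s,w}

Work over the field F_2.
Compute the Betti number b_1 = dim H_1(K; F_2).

b_1=9

n_0=10 n_1=25 n_2=8  [Z2]
∂1: piv[de,dp,dr,ds,dw,ef,eo,fi,fl] rk=9  ker:es,ew,fo,fp,fs,fw,ip,is,iw,lo,lp,lr,os,ps,pw,sw
∂2: piv[efs,efw,eos,esw,flp,ips,isw] rk=7  ker:fsw
b_1=(25−9)−7=9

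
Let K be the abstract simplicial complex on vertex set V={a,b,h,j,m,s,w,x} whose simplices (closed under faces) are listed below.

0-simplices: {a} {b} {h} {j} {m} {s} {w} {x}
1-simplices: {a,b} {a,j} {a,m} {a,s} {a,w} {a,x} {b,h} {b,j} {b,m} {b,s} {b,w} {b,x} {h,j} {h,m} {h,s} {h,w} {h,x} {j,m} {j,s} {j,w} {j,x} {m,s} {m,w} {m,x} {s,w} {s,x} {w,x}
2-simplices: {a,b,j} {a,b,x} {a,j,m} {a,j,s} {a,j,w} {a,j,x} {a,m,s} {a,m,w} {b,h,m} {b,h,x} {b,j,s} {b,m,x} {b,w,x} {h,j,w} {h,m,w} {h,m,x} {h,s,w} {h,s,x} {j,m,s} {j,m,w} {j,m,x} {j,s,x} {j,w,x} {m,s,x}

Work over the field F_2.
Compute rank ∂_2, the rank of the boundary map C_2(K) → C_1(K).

n_0=8 n_1=27 n_2=24  [Z2]
∂1: piv[ab,aj,am,as,aw,ax,bh] rk=7  ker:bj,bm,bs,bw,bx,hj,hm,hs,hw,hx,jm,js,jw,jx,ms,mw,mx,sw,sx,wx
∂2: piv[abj,abx,ajm,ajs,ajw,ajx,ams,amw,bhm,bhx,bjs,bmx,bwx,hjw,hmw,hsw,hsx,jmx,jsx,jwx] rk=20  ker:hmx,jms,jmw,msx
rk∂_2=20

rank∂_2=20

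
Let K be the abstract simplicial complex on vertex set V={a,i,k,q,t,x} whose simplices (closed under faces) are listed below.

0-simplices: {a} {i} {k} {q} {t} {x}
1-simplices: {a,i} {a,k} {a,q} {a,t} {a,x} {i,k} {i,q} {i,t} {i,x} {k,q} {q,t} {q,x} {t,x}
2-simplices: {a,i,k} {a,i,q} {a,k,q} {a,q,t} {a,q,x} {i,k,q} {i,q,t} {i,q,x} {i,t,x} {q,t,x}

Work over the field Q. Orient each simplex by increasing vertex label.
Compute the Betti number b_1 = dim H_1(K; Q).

b_1=0

n_0=6 n_1=13 n_2=10  [Q]
∂1: piv[ai,ak,aq,at,ax] rk=5  ker:ik,iq,it,ix,kq,qt,qx,tx
∂2: piv[aik,aiq,akq,aqt,aqx,iqt,iqx,itx] rk=8  ker:ikq,qtx
b_1=(13−5)−8=0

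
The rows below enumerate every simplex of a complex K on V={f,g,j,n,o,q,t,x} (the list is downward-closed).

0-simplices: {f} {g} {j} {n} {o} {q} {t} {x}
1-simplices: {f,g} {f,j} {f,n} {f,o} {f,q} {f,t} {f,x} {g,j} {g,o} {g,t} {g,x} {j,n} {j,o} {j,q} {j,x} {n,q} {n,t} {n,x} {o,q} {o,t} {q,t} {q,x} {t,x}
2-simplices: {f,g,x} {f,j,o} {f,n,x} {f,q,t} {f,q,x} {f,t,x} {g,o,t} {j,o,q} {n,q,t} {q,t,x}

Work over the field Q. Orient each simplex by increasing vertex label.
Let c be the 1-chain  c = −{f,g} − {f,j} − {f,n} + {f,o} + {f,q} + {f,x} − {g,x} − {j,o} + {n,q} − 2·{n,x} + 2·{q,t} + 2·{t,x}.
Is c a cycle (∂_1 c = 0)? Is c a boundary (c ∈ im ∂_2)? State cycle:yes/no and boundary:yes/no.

n_0=8 n_1=23 n_2=10  [Q]
∂1: piv[fg,fj,fn,fo,fq,ft,fx] rk=7  ker:gj,go,gt,gx,jn,jo,jq,jx,nq,nt,nx,oq,ot,qt,qx,tx
∂2: piv[fgx,fjo,fnx,fqt,fqx,ftx,got,joq,nqt] rk=9  ker:qtx
∂1c = 0
c vs im∂2: residual ≠ 0 ⇒ not boundary

cycle:yes boundary:no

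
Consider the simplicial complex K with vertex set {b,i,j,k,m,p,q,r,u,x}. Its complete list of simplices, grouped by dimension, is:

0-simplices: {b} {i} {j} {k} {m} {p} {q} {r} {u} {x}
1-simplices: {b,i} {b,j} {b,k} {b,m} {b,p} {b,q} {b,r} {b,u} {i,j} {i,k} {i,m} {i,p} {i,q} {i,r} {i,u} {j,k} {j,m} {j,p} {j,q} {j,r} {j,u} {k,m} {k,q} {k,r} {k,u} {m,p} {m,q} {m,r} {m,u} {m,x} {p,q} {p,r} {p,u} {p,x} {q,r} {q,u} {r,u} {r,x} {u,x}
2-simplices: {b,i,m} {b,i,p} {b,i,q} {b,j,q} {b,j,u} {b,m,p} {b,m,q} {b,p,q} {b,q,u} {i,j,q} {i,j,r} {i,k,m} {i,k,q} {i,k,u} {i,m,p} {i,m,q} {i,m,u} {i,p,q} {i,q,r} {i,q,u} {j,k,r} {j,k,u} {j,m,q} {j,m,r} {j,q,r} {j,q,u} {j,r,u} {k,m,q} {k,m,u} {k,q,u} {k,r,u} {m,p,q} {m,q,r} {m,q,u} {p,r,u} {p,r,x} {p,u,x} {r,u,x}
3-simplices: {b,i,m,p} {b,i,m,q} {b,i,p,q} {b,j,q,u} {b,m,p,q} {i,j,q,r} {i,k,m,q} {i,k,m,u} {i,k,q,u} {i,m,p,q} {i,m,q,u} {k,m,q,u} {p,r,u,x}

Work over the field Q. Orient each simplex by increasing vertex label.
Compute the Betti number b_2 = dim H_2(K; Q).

n_0=10 n_1=39 n_2=38 n_3=13  [Q]
∂1: piv[bi,bj,bk,bm,bp,bq,br,bu,mx] rk=9  ker:ij,ik,im,ip,iq,ir,iu,jk,jm,jp,jq,jr,ju,km,kq,kr,ku,mp,mq,mr,mu,pq,pr,pu,px,qr,qu,ru,rx,ux
∂2: piv[bim,bip,biq,bjq,bju,bmp,bmq,bpq,bqu,ijq,ijr,ikm,ikq,iku,imu,iqr,iqu,jkr,jku,jmq,jmr,jru,pru,prx,pux] rk=25  ker:imp,imq,ipq,jqr,jqu,kmq,kmu,kqu,kru,mpq,mqr,mqu,rux
∂3: piv[bimp,bimq,bipq,bjqu,bmpq,ijqr,ikmq,ikmu,ikqu,imqu,prux] rk=11  ker:impq,kmqu
b_2=(38−25)−11=2

b_2=2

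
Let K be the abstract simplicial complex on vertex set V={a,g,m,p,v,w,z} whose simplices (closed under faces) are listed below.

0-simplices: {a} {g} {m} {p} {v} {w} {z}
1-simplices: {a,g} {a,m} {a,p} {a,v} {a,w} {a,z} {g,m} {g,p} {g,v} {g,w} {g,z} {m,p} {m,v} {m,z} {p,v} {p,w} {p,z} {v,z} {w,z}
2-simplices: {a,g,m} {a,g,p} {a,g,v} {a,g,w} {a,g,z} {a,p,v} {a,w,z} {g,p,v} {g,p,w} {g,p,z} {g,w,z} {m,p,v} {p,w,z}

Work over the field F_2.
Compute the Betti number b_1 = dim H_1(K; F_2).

n_0=7 n_1=19 n_2=13  [Z2]
∂1: piv[ag,am,ap,av,aw,az] rk=6  ker:gm,gp,gv,gw,gz,mp,mv,mz,pv,pw,pz,vz,wz
∂2: piv[agm,agp,agv,agw,agz,apv,awz,gpw,gpz,mpv] rk=10  ker:gpv,gwz,pwz
b_1=(19−6)−10=3

b_1=3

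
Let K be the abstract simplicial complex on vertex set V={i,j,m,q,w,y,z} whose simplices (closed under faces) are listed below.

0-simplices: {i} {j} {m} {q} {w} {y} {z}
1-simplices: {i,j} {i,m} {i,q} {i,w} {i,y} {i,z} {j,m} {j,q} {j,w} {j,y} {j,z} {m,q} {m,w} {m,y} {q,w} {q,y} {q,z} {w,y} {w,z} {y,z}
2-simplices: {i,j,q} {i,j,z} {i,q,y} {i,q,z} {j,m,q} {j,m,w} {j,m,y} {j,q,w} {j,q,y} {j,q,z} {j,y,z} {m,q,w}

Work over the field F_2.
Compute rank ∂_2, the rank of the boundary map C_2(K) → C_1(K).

n_0=7 n_1=20 n_2=12  [Z2]
∂1: piv[ij,im,iq,iw,iy,iz] rk=6  ker:jm,jq,jw,jy,jz,mq,mw,my,qw,qy,qz,wy,wz,yz
∂2: piv[ijq,ijz,iqy,iqz,jmq,jmw,jmy,jqw,jqy,jyz] rk=10  ker:jqz,mqw
rk∂_2=10

rank∂_2=10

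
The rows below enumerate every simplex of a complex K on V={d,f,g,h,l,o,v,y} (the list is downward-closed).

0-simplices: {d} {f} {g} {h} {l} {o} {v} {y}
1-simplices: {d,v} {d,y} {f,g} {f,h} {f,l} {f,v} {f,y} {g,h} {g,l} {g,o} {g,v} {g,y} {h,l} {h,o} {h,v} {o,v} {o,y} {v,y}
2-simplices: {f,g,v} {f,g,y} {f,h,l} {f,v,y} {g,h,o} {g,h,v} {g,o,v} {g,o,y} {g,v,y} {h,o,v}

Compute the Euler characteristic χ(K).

n_0=8 n_1=18 n_2=10
χ=+8−18+10=0

χ(K)=0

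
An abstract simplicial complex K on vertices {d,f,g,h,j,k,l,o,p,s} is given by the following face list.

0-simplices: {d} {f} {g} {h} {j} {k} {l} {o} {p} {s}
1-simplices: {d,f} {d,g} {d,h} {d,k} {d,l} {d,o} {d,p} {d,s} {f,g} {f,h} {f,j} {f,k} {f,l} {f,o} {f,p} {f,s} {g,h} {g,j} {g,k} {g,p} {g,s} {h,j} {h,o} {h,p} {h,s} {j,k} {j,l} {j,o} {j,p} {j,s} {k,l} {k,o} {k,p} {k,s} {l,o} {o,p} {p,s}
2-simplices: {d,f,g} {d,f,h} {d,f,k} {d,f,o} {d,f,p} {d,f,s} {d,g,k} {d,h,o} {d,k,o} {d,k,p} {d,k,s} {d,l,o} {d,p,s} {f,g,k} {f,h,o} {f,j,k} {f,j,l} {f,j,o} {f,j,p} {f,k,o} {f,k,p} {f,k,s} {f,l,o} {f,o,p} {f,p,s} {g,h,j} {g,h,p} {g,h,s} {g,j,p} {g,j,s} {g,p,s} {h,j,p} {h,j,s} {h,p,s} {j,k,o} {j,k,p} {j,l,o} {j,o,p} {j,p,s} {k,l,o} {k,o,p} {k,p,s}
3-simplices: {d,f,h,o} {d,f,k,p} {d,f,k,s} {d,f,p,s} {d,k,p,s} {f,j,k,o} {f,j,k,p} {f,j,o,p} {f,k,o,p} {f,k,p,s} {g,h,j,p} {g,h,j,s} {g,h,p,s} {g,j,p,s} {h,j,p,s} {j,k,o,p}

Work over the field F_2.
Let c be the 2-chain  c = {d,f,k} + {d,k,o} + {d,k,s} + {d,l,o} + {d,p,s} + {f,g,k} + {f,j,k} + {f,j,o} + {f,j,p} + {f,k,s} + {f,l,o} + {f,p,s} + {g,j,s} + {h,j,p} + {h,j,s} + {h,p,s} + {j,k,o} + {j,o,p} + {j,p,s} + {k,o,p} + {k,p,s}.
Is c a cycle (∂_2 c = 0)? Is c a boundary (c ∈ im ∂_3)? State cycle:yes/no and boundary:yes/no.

cycle:no boundary:no

n_0=10 n_1=37 n_2=42 n_3=16  [Z2]
∂1: piv[df,dg,dh,dk,dl,do,dp,ds,fj] rk=9  ker:fg,fh,fk,fl,fo,fp,fs,gh,gj,gk,gp,gs,hj,ho,hp,hs,jk,jl,jo,jp,js,kl,ko,kp,ks,lo,op,ps
∂2: piv[dfg,dfh,dfk,dfo,dfp,dfs,dgk,dho,dko,dkp,dks,dlo,dps,fjk,fjl,fjo,fjp,flo,fop,ghj,ghp,ghs,gjp,gjs,gps,klo] rk=26  ker:fgk,fho,fko,fkp,fks,fps,hjp,hjs,hps,jko,jkp,jlo,jop,jps,kop,kps
∂3: piv[dfho,dfkp,dfks,dfps,dkps,fjko,fjkp,fjop,fkop,ghjp,ghjs,ghps,gjps] rk=13  ker:fkps,hjps,jkop
∂2c = {d,f} + {d,k} + {d,l} + {d,p} + {f,g} + {f,j} + {f,l} + {g,j} + {g,k} + {g,s} + {j,o} + {j,s} + {k,o} + {k,s} + {p,s}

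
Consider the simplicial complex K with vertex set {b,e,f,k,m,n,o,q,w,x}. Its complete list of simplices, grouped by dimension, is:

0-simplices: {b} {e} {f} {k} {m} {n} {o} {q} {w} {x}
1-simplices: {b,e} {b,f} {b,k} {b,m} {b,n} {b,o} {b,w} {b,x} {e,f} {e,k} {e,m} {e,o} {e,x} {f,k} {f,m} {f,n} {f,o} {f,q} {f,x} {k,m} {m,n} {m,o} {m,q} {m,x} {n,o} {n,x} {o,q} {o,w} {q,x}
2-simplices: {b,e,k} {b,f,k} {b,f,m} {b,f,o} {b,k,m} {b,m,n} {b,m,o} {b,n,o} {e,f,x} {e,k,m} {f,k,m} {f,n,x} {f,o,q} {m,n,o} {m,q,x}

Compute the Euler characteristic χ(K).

n_0=10 n_1=29 n_2=15
χ=+10−29+15=-4

χ(K)=-4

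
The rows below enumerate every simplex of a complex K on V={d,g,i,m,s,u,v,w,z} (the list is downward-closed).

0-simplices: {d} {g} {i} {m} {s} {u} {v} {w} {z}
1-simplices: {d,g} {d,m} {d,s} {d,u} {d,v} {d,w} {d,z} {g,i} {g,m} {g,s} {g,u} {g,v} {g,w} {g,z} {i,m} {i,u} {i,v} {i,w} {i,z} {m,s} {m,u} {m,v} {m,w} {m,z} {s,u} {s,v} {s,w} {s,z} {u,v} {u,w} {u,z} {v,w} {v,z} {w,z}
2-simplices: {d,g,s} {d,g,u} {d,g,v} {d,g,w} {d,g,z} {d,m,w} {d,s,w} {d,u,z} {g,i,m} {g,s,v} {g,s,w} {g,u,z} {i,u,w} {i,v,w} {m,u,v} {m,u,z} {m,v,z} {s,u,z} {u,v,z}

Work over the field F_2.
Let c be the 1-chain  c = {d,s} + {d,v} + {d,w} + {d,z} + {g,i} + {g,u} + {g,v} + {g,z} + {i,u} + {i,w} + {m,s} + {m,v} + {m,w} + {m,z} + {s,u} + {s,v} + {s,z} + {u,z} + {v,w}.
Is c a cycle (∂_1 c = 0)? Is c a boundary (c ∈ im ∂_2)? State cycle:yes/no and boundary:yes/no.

cycle:no boundary:no

n_0=9 n_1=34 n_2=19  [Z2]
∂1: piv[dg,dm,ds,du,dv,dw,dz,gi] rk=8  ker:gm,gs,gu,gv,gw,gz,im,iu,iv,iw,iz,ms,mu,mv,mw,mz,su,sv,sw,sz,uv,uw,uz,vw,vz,wz
∂2: piv[dgs,dgu,dgv,dgw,dgz,dmw,dsw,duz,gim,gsv,iuw,ivw,muv,muz,mvz,suz] rk=16  ker:gsw,guz,uvz
∂1c = {i} + {s} + {v} + {z}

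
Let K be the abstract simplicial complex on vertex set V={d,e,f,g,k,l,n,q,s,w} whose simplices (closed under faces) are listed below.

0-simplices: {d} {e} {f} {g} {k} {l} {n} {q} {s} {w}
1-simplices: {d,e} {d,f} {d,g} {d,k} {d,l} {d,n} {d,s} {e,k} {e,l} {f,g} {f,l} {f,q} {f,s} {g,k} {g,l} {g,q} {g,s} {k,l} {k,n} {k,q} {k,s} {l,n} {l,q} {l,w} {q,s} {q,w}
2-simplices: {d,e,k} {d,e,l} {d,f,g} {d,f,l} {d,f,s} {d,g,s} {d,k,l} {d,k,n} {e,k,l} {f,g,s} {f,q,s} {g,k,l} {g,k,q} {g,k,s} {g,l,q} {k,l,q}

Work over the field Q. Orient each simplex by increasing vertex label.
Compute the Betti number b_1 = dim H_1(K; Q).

n_0=10 n_1=26 n_2=16  [Q]
∂1: piv[de,df,dg,dk,dl,dn,ds,fq,lw] rk=9  ker:ek,el,fg,fl,fs,gk,gl,gq,gs,kl,kn,kq,ks,ln,lq,qs,qw
∂2: piv[dek,del,dfg,dfl,dfs,dgs,dkl,dkn,fqs,gkl,gkq,gks,glq] rk=13  ker:ekl,fgs,klq
b_1=(26−9)−13=4

b_1=4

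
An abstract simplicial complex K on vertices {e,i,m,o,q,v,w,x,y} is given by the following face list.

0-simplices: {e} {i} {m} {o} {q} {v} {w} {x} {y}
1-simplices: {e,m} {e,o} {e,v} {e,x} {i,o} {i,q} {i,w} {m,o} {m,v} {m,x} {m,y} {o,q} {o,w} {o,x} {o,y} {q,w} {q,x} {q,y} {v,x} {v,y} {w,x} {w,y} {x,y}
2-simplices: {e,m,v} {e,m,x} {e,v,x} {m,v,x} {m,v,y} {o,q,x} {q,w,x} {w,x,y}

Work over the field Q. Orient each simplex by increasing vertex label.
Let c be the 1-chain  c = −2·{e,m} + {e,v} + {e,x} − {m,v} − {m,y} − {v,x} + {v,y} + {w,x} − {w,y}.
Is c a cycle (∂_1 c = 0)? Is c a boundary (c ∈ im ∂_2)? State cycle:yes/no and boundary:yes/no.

cycle:no boundary:no

n_0=9 n_1=23 n_2=8  [Q]
∂1: piv[em,eo,ev,ex,io,iq,iw,my] rk=8  ker:mo,mv,mx,oq,ow,ox,oy,qw,qx,qy,vx,vy,wx,wy,xy
∂2: piv[emv,emx,evx,mvy,oqx,qwx,wxy] rk=7  ker:mvx
∂1c = {x} − {y}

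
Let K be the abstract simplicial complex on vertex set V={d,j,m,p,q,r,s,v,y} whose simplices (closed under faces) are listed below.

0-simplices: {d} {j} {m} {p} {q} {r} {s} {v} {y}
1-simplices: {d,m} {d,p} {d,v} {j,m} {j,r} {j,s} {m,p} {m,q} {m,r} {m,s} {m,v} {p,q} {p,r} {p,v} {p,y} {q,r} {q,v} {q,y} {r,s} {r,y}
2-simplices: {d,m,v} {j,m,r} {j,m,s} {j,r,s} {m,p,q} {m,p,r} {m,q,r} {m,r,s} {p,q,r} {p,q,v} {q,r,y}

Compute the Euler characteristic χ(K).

n_0=9 n_1=20 n_2=11
χ=+9−20+11=0

χ(K)=0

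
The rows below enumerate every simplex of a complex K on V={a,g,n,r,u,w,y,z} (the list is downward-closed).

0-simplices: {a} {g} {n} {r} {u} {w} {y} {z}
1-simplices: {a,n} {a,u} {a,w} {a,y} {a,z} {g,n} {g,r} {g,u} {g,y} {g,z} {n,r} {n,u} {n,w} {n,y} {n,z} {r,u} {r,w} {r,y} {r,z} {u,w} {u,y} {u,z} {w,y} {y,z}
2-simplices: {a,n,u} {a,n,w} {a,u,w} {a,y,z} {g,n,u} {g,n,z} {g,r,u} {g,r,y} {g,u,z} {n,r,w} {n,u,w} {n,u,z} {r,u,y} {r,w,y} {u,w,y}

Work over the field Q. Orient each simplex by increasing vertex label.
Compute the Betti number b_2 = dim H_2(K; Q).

b_2=2

n_0=8 n_1=24 n_2=15  [Q]
∂1: piv[an,au,aw,ay,az,gn,gr] rk=7  ker:gu,gy,gz,nr,nu,nw,ny,nz,ru,rw,ry,rz,uw,uy,uz,wy,yz
∂2: piv[anu,anw,auw,ayz,gnu,gnz,gru,gry,guz,nrw,ruy,rwy,uwy] rk=13  ker:nuw,nuz
b_2=(15−13)−0=2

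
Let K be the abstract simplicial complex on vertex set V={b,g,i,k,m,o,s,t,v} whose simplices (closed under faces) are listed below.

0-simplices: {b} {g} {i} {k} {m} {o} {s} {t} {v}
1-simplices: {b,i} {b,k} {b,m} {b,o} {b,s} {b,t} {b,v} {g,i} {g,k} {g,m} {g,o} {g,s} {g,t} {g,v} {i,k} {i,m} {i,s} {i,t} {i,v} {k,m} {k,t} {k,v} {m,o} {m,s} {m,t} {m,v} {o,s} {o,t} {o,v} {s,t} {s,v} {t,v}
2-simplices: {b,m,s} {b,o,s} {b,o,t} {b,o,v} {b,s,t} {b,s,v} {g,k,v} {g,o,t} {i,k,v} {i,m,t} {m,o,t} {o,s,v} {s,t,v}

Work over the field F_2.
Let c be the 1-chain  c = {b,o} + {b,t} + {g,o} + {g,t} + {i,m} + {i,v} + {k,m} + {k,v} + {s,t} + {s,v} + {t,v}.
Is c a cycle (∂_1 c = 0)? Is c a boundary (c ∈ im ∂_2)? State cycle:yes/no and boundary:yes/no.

n_0=9 n_1=32 n_2=13  [Z2]
∂1: piv[bi,bk,bm,bo,bs,bt,bv,gi] rk=8  ker:gk,gm,go,gs,gt,gv,ik,im,is,it,iv,km,kt,kv,mo,ms,mt,mv,os,ot,ov,st,sv,tv
∂2: piv[bms,bos,bot,bov,bst,bsv,gkv,got,ikv,imt,mot,stv] rk=12  ker:osv
∂1c = 0
c vs im∂2: residual ≠ 0 ⇒ not boundary

cycle:yes boundary:no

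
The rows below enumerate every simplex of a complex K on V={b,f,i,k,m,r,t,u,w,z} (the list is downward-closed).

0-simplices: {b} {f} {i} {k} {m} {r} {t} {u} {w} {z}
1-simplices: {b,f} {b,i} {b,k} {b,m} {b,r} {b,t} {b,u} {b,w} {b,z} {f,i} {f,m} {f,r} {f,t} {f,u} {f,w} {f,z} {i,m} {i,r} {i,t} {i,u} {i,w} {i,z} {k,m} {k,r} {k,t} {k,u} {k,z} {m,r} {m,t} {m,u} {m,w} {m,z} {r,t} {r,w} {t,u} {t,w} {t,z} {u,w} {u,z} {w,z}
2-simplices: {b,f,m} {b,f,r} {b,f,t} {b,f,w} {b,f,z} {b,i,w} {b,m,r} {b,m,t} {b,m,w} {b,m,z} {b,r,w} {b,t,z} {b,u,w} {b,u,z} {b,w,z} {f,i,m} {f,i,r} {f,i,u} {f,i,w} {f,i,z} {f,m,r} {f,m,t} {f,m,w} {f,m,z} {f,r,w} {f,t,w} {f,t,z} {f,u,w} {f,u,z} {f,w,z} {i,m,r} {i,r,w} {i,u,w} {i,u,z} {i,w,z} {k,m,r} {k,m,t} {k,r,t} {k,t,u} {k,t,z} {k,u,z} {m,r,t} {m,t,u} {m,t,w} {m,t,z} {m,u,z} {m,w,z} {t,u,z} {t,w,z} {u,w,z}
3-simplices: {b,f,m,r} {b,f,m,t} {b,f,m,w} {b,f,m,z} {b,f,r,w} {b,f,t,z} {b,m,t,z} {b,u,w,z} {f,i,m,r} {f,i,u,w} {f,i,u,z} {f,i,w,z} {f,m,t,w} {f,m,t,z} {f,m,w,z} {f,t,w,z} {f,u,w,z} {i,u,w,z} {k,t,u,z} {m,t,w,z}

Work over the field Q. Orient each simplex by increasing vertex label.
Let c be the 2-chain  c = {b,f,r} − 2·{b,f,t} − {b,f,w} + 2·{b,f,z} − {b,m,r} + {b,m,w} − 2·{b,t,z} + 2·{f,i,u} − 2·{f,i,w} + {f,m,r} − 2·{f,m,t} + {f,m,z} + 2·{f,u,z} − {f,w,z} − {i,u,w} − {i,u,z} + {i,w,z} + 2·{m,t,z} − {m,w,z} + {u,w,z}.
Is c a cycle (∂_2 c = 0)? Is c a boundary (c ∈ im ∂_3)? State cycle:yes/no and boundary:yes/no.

n_0=10 n_1=40 n_2=50 n_3=20  [Q]
∂1: piv[bf,bi,bk,bm,br,bt,bu,bw,bz] rk=9  ker:fi,fm,fr,ft,fu,fw,fz,im,ir,it,iu,iw,iz,km,kr,kt,ku,kz,mr,mt,mu,mw,mz,rt,rw,tu,tw,tz,uw,uz,wz
∂2: piv[bfm,bfr,bft,bfw,bfz,biw,bmr,bmt,bmw,bmz,brw,btz,buw,buz,bwz,fim,fir,fiu,fiw,fiz,ftw,fuw,kmr,kmt,krt,ktu,ktz,kuz,mtu] rk=29  ker:fmr,fmt,fmw,fmz,frw,ftz,fuz,fwz,imr,irw,iuw,iuz,iwz,mrt,mtw,mtz,muz,mwz,tuz,twz,uwz
∂3: piv[bfmr,bfmt,bfmw,bfmz,bfrw,bftz,bmtz,buwz,fimr,fiuw,fiuz,fiwz,fmtw,fmwz,ftwz,fuwz,ktuz] rk=17  ker:fmtz,iuwz,mtwz
∂2c = 0
c vs im∂3: reduces to 0 ⇒ boundary

cycle:yes boundary:yes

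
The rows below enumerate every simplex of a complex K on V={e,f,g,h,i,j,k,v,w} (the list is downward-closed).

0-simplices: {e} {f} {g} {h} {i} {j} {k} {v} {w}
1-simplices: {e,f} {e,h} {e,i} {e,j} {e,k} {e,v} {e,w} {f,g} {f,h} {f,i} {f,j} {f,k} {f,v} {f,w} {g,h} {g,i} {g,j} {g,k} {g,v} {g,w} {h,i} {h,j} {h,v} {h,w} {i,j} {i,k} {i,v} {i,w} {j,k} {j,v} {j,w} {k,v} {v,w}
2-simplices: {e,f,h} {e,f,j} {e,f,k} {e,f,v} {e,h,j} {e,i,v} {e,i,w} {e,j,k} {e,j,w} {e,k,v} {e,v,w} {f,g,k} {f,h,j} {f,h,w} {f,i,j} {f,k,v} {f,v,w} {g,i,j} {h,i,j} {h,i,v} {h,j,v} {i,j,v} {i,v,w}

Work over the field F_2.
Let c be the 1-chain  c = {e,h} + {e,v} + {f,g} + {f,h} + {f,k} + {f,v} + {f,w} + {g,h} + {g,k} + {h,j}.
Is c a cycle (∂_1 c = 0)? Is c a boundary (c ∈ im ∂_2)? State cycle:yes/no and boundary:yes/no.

n_0=9 n_1=33 n_2=23  [Z2]
∂1: piv[ef,eh,ei,ej,ek,ev,ew,fg] rk=8  ker:fh,fi,fj,fk,fv,fw,gh,gi,gj,gk,gv,gw,hi,hj,hv,hw,ij,ik,iv,iw,jk,jv,jw,kv,vw
∂2: piv[efh,efj,efk,efv,ehj,eiv,eiw,ejk,ejw,ekv,evw,fgk,fhw,fij,fvw,gij,hij,hiv,hjv] rk=19  ker:fhj,fkv,ijv,ivw
∂1c = {f} + {g} + {j} + {w}

cycle:no boundary:no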